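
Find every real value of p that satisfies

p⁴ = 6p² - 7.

p = -2.101 or p = -1.2593 or p = 1.2593 or p = 2.101

Let u = p². The equation becomes u² - 6u + 7 = 0.
By the quadratic formula, u = √(2) + 3 or u = 3 - √(2).
p² = √(2) + 3 gives p = ±√(√(2) + 3) ≈ ±2.101.
p² = 3 - √(2) gives p = ±√(3 - √(2)) ≈ ±1.2593.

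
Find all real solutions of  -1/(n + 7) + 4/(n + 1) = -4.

Multiply both sides by (n + 7)(n + 1):
-(n + 1) + 4(n + 7) = -4(n + 7)(n + 1).
Expand and collect terms: -4n^2 - 35n - 55 = 0.
By the quadratic formula, n = (35 +/- sqrt(345)) / -8, so n ~= -6.6968 or n ~= -2.0532.
Neither value makes a denominator zero (n != -7, n != -1), so both are valid.

n = -6.6968 or n = -2.0532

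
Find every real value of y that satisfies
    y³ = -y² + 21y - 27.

y = -5.6056 or y = 1.6056 or y = 3

Rearrange: y³ + y² - 21y + 27 = 0.
Possible rational roots are divisors of 27. Testing y = 3 gives 0, so (y - 3) is a factor.
Divide: y³ + y² - 21y + 27 = (y - 3)(y² + 4y - 9).
Apply the quadratic formula to y² + 4y - 9 = 0: y = (-4 ± √52)/2, i.e. y ≈ 1.6056 or y ≈ -5.6056.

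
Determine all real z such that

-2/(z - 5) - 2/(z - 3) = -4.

Multiply both sides by (z - 5)(z - 3):
-2(z - 3) - 2(z - 5) = -4(z - 5)(z - 3).
Expand and collect terms: -4z² + 36z - 76 = 0.
By the quadratic formula, z = (-36 ± √80) / -8, so z ≈ 3.382 or z ≈ 5.618.
Neither value makes a denominator zero (z ≠ 5, z ≠ 3), so both are valid.

z = 3.382 or z = 5.618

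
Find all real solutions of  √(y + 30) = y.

y = 6

Square both sides: y + 30 = (y)².
Expand and rearrange: y² - y - 30 = 0.
Solving gives y = 6 or y = -5.
Check each candidate in the original equation:
  y = 6: √(36) = 6, while y = 6 — valid.
  y = -5: √(25) = 5, while y = -5 — extraneous.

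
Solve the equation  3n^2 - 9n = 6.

n = -0.5616 or n = 3.5616

Rearrange to standard form: 3n^2 - 9n - 6 = 0.
Discriminant: (-9)^2 - 4*3*(-6) = 153.
Quadratic formula: n = (9 +/- sqrt(153)) / 6.
So n = 3/2 + sqrt(17)/2 ~= 3.5616 or n = 3/2 - sqrt(17)/2 ~= -0.5616.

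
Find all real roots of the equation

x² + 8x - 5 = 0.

Discriminant: (8)² − 4·1·(-5) = 84.
Quadratic formula: x = (-8 ± √84) / 2.
So x = -4 + √(21) ≈ 0.5826 or x = -√(21) - 4 ≈ -8.5826.

x = -8.5826 or x = 0.5826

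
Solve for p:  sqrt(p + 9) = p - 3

p = 7

Square both sides: p + 9 = (p - 3)^2.
Expand and rearrange: p^2 - 7p = 0.
Solving gives p = 7 or p = 0.
Check each candidate in the original equation:
  p = 7: sqrt(16) = 4, while p - 3 = 4 — valid.
  p = 0: sqrt(9) = 3, while p - 3 = -3 — extraneous.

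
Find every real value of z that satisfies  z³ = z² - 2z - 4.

z = -1

Rearrange: z³ - z² + 2z + 4 = 0.
Possible rational roots are divisors of 4. Testing z = -1 gives 0, so (z + 1) is a factor.
Divide: z³ - z² + 2z + 4 = (z + 1)(z² - 2z + 4).
The quadratic z² - 2z + 4 has discriminant -12 < 0, so no further real roots.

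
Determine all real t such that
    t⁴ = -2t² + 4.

Let u = t². The equation becomes u² + 2u - 4 = 0.
By the quadratic formula, u = -1 + √(5) or u = -√(5) - 1.
t² = -1 + √(5) gives t = ±√(-1 + √(5)) ≈ ±1.1118.
t² = -√(5) - 1 < 0 has no real solution.

t = -1.1118 or t = 1.1118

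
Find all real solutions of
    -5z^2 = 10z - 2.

z = -2.1832 or z = 0.1832

Rearrange to standard form: -5z^2 - 10z + 2 = 0.
Discriminant: (-10)^2 - 4*(-5)*2 = 140.
Quadratic formula: z = (10 +/- sqrt(140)) / (-10).
So z = -sqrt(35)/5 - 1 ~= -2.1832 or z = -1 + sqrt(35)/5 ~= 0.1832.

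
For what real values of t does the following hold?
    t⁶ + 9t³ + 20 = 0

Let u = t³. The equation becomes u² + 9u + 20 = 0.
Factor: (u + 5)(u + 4) = 0, so u = -5 or u = -4.
t³ = -5 gives t = -∛(5) ≈ -1.71.
t³ = -4 gives t = -∛(4) ≈ -1.5874.

t = -1.71 or t = -1.5874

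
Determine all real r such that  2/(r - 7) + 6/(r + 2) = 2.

r = 0.5949 or r = 8.4051

Multiply both sides by (r - 7)(r + 2):
2(r + 2) + 6(r - 7) = 2(r - 7)(r + 2).
Expand and collect terms: 2r^2 - 18r + 10 = 0.
By the quadratic formula, r = (18 +/- sqrt(244)) / 4, so r ~= 8.4051 or r ~= 0.5949.
Neither value makes a denominator zero (r != 7, r != -2), so both are valid.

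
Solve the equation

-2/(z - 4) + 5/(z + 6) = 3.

z = -4.1856 or z = 3.1856

Multiply both sides by (z - 4)(z + 6):
-2(z + 6) + 5(z - 4) = 3(z - 4)(z + 6).
Expand and collect terms: 3z^2 + 3z - 40 = 0.
By the quadratic formula, z = (-3 +/- sqrt(489)) / 6, so z ~= 3.1856 or z ~= -4.1856.
Neither value makes a denominator zero (z != 4, z != -6), so both are valid.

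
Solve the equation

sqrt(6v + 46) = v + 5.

Square both sides: 6v + 46 = (v + 5)^2.
Expand and rearrange: v^2 + 4v - 21 = 0.
Solving gives v = 3 or v = -7.
Check each candidate in the original equation:
  v = 3: sqrt(64) = 8, while v + 5 = 8 — valid.
  v = -7: sqrt(4) = 2, while v + 5 = -2 — extraneous.

v = 3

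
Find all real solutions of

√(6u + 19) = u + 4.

u = -3 or u = 1

Square both sides: 6u + 19 = (u + 4)².
Expand and rearrange: u² + 2u - 3 = 0.
Solving gives u = 1 or u = -3.
Check each candidate in the original equation:
  u = 1: √(25) = 5, while u + 4 = 5 — valid.
  u = -3: √(1) = 1, while u + 4 = 1 — valid.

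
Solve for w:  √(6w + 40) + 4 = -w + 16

Isolate the radical: √(6w + 40) = -w + 12.
Square both sides: 6w + 40 = (-w + 12)².
Expand and rearrange: w² - 30w + 104 = 0.
Solving gives w = 26 or w = 4.
Check each candidate in the original equation:
  w = 26: √(196) = 14, while -w + 12 = -14 — extraneous.
  w = 4: √(64) = 8, while -w + 12 = 8 — valid.

w = 4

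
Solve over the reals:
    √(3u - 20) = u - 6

u = 7 or u = 8

Square both sides: 3u - 20 = (u - 6)².
Expand and rearrange: u² - 15u + 56 = 0.
Solving gives u = 8 or u = 7.
Check each candidate in the original equation:
  u = 8: √(4) = 2, while u - 6 = 2 — valid.
  u = 7: √(1) = 1, while u - 6 = 1 — valid.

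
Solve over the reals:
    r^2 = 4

r = -2 or r = 2

Bring every term to one side: r^2 - 4 = 0.
Factor: (r - 2)(r + 2) = 0.
So r = 2 or r = -2.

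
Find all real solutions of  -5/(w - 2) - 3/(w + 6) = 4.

Multiply both sides by (w - 2)(w + 6):
-5(w + 6) - 3(w - 2) = 4(w - 2)(w + 6).
Expand and collect terms: 4w^2 + 24w - 24 = 0.
By the quadratic formula, w = (-24 +/- sqrt(960)) / 8, so w ~= 0.873 or w ~= -6.873.
Neither value makes a denominator zero (w != 2, w != -6), so both are valid.

w = -6.873 or w = 0.873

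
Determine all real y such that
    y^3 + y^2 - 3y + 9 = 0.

Possible rational roots are divisors of 9. Testing y = -3 gives 0, so (y + 3) is a factor.
Divide: y^3 + y^2 - 3y + 9 = (y + 3)(y^2 - 2y + 3).
The quadratic y^2 - 2y + 3 has discriminant -8 < 0, so no further real roots.

y = -3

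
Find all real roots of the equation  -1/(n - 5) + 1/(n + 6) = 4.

n = -5.744 or n = 4.744

Multiply both sides by (n - 5)(n + 6):
-(n + 6) + (n - 5) = 4(n - 5)(n + 6).
Expand and collect terms: 4n^2 + 4n - 109 = 0.
By the quadratic formula, n = (-4 +/- sqrt(1760)) / 8, so n ~= 4.744 or n ~= -5.744.
Neither value makes a denominator zero (n != 5, n != -6), so both are valid.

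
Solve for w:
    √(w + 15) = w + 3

w = 1

Square both sides: w + 15 = (w + 3)².
Expand and rearrange: w² + 5w - 6 = 0.
Solving gives w = 1 or w = -6.
Check each candidate in the original equation:
  w = 1: √(16) = 4, while w + 3 = 4 — valid.
  w = -6: √(9) = 3, while w + 3 = -3 — extraneous.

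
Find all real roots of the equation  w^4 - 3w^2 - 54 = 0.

w = -3 or w = 3

Let u = w^2. The equation becomes u^2 - 3u - 54 = 0.
Factor: (u - 9)(u + 6) = 0, so u = 9 or u = -6.
w^2 = 9 gives w = +/-3.
w^2 = -6 < 0 has no real solution.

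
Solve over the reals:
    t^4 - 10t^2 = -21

t = -2.6458 or t = -1.7321 or t = 1.7321 or t = 2.6458

Let u = t^2. The equation becomes u^2 - 10u + 21 = 0.
Factor: (u - 7)(u - 3) = 0, so u = 7 or u = 3.
t^2 = 7 gives t = +/-sqrt(7) ~= +/-2.6458.
t^2 = 3 gives t = +/-sqrt(3) ~= +/-1.7321.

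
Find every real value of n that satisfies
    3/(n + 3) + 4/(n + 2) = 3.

Multiply both sides by (n + 3)(n + 2):
3(n + 2) + 4(n + 3) = 3(n + 3)(n + 2).
Expand and collect terms: 3n^2 + 8n = 0.
Factor or apply the quadratic formula: n = 0 or n = -2.6667.
Neither value makes a denominator zero (n != -3, n != -2), so both are valid.

n = -2.6667 or n = 0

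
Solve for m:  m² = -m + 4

Rearrange to standard form: m² + m - 4 = 0.
Discriminant: (1)² − 4·1·(-4) = 17.
Quadratic formula: m = (-1 ± √17) / 2.
So m = -1/2 + √(17)/2 ≈ 1.5616 or m = -√(17)/2 - 1/2 ≈ -2.5616.

m = -2.5616 or m = 1.5616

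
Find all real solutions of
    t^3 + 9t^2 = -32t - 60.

t = -5

Rearrange: t^3 + 9t^2 + 32t + 60 = 0.
Possible rational roots are divisors of 60. Testing t = -5 gives 0, so (t + 5) is a factor.
Divide: t^3 + 9t^2 + 32t + 60 = (t + 5)(t^2 + 4t + 12).
The quadratic t^2 + 4t + 12 has discriminant -32 < 0, so no further real roots.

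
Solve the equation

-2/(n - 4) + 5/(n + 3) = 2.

Multiply both sides by (n - 4)(n + 3):
-2(n + 3) + 5(n - 4) = 2(n - 4)(n + 3).
Expand and collect terms: 2n^2 - 5n + 2 = 0.
Factor or apply the quadratic formula: n = 2 or n = 0.5.
Neither value makes a denominator zero (n != 4, n != -3), so both are valid.

n = 0.5 or n = 2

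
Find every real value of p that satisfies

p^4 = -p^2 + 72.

Let u = p^2. The equation becomes u^2 + u - 72 = 0.
Factor: (u - 8)(u + 9) = 0, so u = 8 or u = -9.
p^2 = 8 gives p = +/-2*sqrt(2) ~= +/-2.8284.
p^2 = -9 < 0 has no real solution.

p = -2.8284 or p = 2.8284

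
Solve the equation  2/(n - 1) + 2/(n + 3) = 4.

Multiply both sides by (n - 1)(n + 3):
2(n + 3) + 2(n - 1) = 4(n - 1)(n + 3).
Expand and collect terms: 4n² + 4n - 16 = 0.
By the quadratic formula, n = (-4 ± √272) / 8, so n ≈ 1.5616 or n ≈ -2.5616.
Neither value makes a denominator zero (n ≠ 1, n ≠ -3), so both are valid.

n = -2.5616 or n = 1.5616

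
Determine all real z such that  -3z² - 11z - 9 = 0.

z = -2.4343 or z = -1.2324

Discriminant: (-11)² − 4·(-3)·(-9) = 13.
Quadratic formula: z = (11 ± √13) / (-6).
So z = -11/6 - √(13)/6 ≈ -2.4343 or z = -11/6 + √(13)/6 ≈ -1.2324.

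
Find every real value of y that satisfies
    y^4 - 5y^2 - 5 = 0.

Let u = y^2. The equation becomes u^2 - 5u - 5 = 0.
By the quadratic formula, u = 5/2 + 3*sqrt(5)/2 or u = 5/2 - 3*sqrt(5)/2.
y^2 = 5/2 + 3*sqrt(5)/2 gives y = +/-sqrt(5/2 + 3*sqrt(5)/2) ~= +/-2.4195.
y^2 = 5/2 - 3*sqrt(5)/2 < 0 has no real solution.

y = -2.4195 or y = 2.4195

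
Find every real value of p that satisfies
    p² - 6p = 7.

p = -1 or p = 7

Bring every term to one side: p² - 6p - 7 = 0.
Factor: (p - 7)(p + 1) = 0.
So p = 7 or p = -1.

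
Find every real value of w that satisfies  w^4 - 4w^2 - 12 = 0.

Let u = w^2. The equation becomes u^2 - 4u - 12 = 0.
Factor: (u + 2)(u - 6) = 0, so u = -2 or u = 6.
w^2 = -2 < 0 has no real solution.
w^2 = 6 gives w = +/-sqrt(6) ~= +/-2.4495.

w = -2.4495 or w = 2.4495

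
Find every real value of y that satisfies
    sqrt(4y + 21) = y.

Square both sides: 4y + 21 = (y)^2.
Expand and rearrange: y^2 - 4y - 21 = 0.
Solving gives y = 7 or y = -3.
Check each candidate in the original equation:
  y = 7: sqrt(49) = 7, while y = 7 — valid.
  y = -3: sqrt(9) = 3, while y = -3 — extraneous.

y = 7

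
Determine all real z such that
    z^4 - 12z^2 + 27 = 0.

Let u = z^2. The equation becomes u^2 - 12u + 27 = 0.
Factor: (u - 9)(u - 3) = 0, so u = 9 or u = 3.
z^2 = 9 gives z = +/-3.
z^2 = 3 gives z = +/-sqrt(3) ~= +/-1.7321.

z = -3 or z = -1.7321 or z = 1.7321 or z = 3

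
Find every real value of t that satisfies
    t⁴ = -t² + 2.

t = -1 or t = 1

Let u = t². The equation becomes u² + u - 2 = 0.
Factor: (u + 2)(u - 1) = 0, so u = -2 or u = 1.
t² = -2 < 0 has no real solution.
t² = 1 gives t = ±1.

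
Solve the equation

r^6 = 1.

r = -1 or r = 1

Let u = r^3. The equation becomes u^2 - 1 = 0.
Factor: (u + 1)(u - 1) = 0, so u = -1 or u = 1.
r^3 = -1 gives r = -1.
r^3 = 1 gives r = 1.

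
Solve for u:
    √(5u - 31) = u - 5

u = 7 or u = 8

Square both sides: 5u - 31 = (u - 5)².
Expand and rearrange: u² - 15u + 56 = 0.
Solving gives u = 8 or u = 7.
Check each candidate in the original equation:
  u = 8: √(9) = 3, while u - 5 = 3 — valid.
  u = 7: √(4) = 2, while u - 5 = 2 — valid.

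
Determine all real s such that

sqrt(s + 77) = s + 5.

s = 4

Square both sides: s + 77 = (s + 5)^2.
Expand and rearrange: s^2 + 9s - 52 = 0.
Solving gives s = 4 or s = -13.
Check each candidate in the original equation:
  s = 4: sqrt(81) = 9, while s + 5 = 9 — valid.
  s = -13: sqrt(64) = 8, while s + 5 = -8 — extraneous.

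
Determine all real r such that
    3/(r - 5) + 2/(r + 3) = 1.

r = -1.6235 or r = 8.6235

Multiply both sides by (r - 5)(r + 3):
3(r + 3) + 2(r - 5) = (r - 5)(r + 3).
Expand and collect terms: r² - 7r - 14 = 0.
By the quadratic formula, r = (7 ± √105) / 2, so r ≈ 8.6235 or r ≈ -1.6235.
Neither value makes a denominator zero (r ≠ 5, r ≠ -3), so both are valid.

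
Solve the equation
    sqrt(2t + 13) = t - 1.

Square both sides: 2t + 13 = (t - 1)^2.
Expand and rearrange: t^2 - 4t - 12 = 0.
Solving gives t = 6 or t = -2.
Check each candidate in the original equation:
  t = 6: sqrt(25) = 5, while t - 1 = 5 — valid.
  t = -2: sqrt(9) = 3, while t - 1 = -3 — extraneous.

t = 6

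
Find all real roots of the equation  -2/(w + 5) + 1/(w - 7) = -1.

w = -2.772 or w = 5.772

Multiply both sides by (w + 5)(w - 7):
-2(w - 7) + (w + 5) = -(w + 5)(w - 7).
Expand and collect terms: -w^2 + 3w + 16 = 0.
By the quadratic formula, w = (-3 +/- sqrt(73)) / -2, so w ~= -2.772 or w ~= 5.772.
Neither value makes a denominator zero (w != -5, w != 7), so both are valid.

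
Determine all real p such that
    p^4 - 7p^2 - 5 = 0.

p = -2.7665 or p = 2.7665

Let u = p^2. The equation becomes u^2 - 7u - 5 = 0.
By the quadratic formula, u = 7/2 + sqrt(69)/2 or u = 7/2 - sqrt(69)/2.
p^2 = 7/2 + sqrt(69)/2 gives p = +/-sqrt(7/2 + sqrt(69)/2) ~= +/-2.7665.
p^2 = 7/2 - sqrt(69)/2 < 0 has no real solution.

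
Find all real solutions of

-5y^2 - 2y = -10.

Rearrange to standard form: -5y^2 - 2y + 10 = 0.
Discriminant: (-2)^2 - 4*(-5)*10 = 204.
Quadratic formula: y = (2 +/- sqrt(204)) / (-10).
So y = -sqrt(51)/5 - 1/5 ~= -1.6283 or y = -1/5 + sqrt(51)/5 ~= 1.2283.

y = -1.6283 or y = 1.2283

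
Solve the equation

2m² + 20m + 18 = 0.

Factor: 2(m + 9)(m + 1) = 0.
So m = -9 or m = -1.

m = -9 or m = -1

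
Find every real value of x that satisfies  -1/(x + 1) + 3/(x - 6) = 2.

Multiply both sides by (x + 1)(x - 6):
-(x - 6) + 3(x + 1) = 2(x + 1)(x - 6).
Expand and collect terms: 2x² - 12x - 21 = 0.
By the quadratic formula, x = (12 ± √312) / 4, so x ≈ 7.4159 or x ≈ -1.4159.
Neither value makes a denominator zero (x ≠ -1, x ≠ 6), so both are valid.

x = -1.4159 or x = 7.4159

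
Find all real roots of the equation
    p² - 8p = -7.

p = 1 or p = 7

Bring every term to one side: p² - 8p + 7 = 0.
Factor: (p - 1)(p - 7) = 0.
So p = 1 or p = 7.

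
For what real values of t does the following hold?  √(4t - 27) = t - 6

t = 7 or t = 9

Square both sides: 4t - 27 = (t - 6)².
Expand and rearrange: t² - 16t + 63 = 0.
Solving gives t = 9 or t = 7.
Check each candidate in the original equation:
  t = 9: √(9) = 3, while t - 6 = 3 — valid.
  t = 7: √(1) = 1, while t - 6 = 1 — valid.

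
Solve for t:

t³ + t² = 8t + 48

t = 4

Rearrange: t³ + t² - 8t - 48 = 0.
Possible rational roots are divisors of -48. Testing t = 4 gives 0, so (t - 4) is a factor.
Divide: t³ + t² - 8t - 48 = (t - 4)(t² + 5t + 12).
The quadratic t² + 5t + 12 has discriminant -23 < 0, so no further real roots.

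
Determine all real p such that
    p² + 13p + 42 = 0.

p = -7 or p = -6

Factor: (p + 6)(p + 7) = 0.
So p = -6 or p = -7.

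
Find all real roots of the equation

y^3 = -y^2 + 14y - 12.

y = -4.6056 or y = 1 or y = 2.6056

Rearrange: y^3 + y^2 - 14y + 12 = 0.
Possible rational roots are divisors of 12. Testing y = 1 gives 0, so (y - 1) is a factor.
Divide: y^3 + y^2 - 14y + 12 = (y - 1)(y^2 + 2y - 12).
Apply the quadratic formula to y^2 + 2y - 12 = 0: y = (-2 +/- sqrt(52))/2, i.e. y ~= 2.6056 or y ~= -4.6056.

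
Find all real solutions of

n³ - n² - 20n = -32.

Rearrange: n³ - n² - 20n + 32 = 0.
Possible rational roots are divisors of 32. Testing n = 4 gives 0, so (n - 4) is a factor.
Divide: n³ - n² - 20n + 32 = (n - 4)(n² + 3n - 8).
Apply the quadratic formula to n² + 3n - 8 = 0: n = (-3 ± √41)/2, i.e. n ≈ 1.7016 or n ≈ -4.7016.

n = -4.7016 or n = 1.7016 or n = 4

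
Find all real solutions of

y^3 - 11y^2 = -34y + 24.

y = 1 or y = 4 or y = 6

Rearrange: y^3 - 11y^2 + 34y - 24 = 0.
Possible rational roots are divisors of -24. Testing y = 4 gives 0, so (y - 4) is a factor.
Divide: y^3 - 11y^2 + 34y - 24 = (y - 4)(y^2 - 7y + 6).
Factor the quadratic: y = 6 or y = 1.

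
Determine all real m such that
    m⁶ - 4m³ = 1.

Let u = m³. The equation becomes u² - 4u - 1 = 0.
By the quadratic formula, u = 2 + √(5) or u = 2 - √(5).
m³ = 2 + √(5) gives m = ∛(2 + √(5)) ≈ 1.618.
m³ = 2 - √(5) gives m = -∛(-2 + √(5)) ≈ -0.618.

m = -0.618 or m = 1.618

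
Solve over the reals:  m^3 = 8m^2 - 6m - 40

m = -1.7417 or m = 4 or m = 5.7417

Rearrange: m^3 - 8m^2 + 6m + 40 = 0.
Possible rational roots are divisors of 40. Testing m = 4 gives 0, so (m - 4) is a factor.
Divide: m^3 - 8m^2 + 6m + 40 = (m - 4)(m^2 - 4m - 10).
Apply the quadratic formula to m^2 - 4m - 10 = 0: m = (4 +/- sqrt(56))/2, i.e. m ~= 5.7417 or m ~= -1.7417.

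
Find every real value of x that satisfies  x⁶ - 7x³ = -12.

Let u = x³. The equation becomes u² - 7u + 12 = 0.
Factor: (u - 3)(u - 4) = 0, so u = 3 or u = 4.
x³ = 3 gives x = ∛(3) ≈ 1.4422.
x³ = 4 gives x = ∛(4) ≈ 1.5874.

x = 1.4422 or x = 1.5874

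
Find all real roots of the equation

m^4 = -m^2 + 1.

m = -0.7862 or m = 0.7862

Let u = m^2. The equation becomes u^2 + u - 1 = 0.
By the quadratic formula, u = -1/2 + sqrt(5)/2 or u = -sqrt(5)/2 - 1/2.
m^2 = -1/2 + sqrt(5)/2 gives m = +/-sqrt(-1/2 + sqrt(5)/2) ~= +/-0.7862.
m^2 = -sqrt(5)/2 - 1/2 < 0 has no real solution.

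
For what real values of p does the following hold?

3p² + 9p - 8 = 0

Discriminant: (9)² − 4·3·(-8) = 177.
Quadratic formula: p = (-9 ± √177) / 6.
So p = -3/2 + √(177)/6 ≈ 0.7174 or p = -√(177)/6 - 3/2 ≈ -3.7174.

p = -3.7174 or p = 0.7174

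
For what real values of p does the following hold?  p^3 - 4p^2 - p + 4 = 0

p = -1 or p = 1 or p = 4

Possible rational roots are divisors of 4. Testing p = -1 gives 0, so (p + 1) is a factor.
Divide: p^3 - 4p^2 - p + 4 = (p + 1)(p^2 - 5p + 4).
Factor the quadratic: p = 4 or p = 1.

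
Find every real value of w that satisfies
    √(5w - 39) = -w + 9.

w = 8

Square both sides: 5w - 39 = (-w + 9)².
Expand and rearrange: w² - 23w + 120 = 0.
Solving gives w = 15 or w = 8.
Check each candidate in the original equation:
  w = 15: √(36) = 6, while -w + 9 = -6 — extraneous.
  w = 8: √(1) = 1, while -w + 9 = 1 — valid.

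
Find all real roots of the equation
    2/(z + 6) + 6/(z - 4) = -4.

Multiply both sides by (z + 6)(z - 4):
2(z - 4) + 6(z + 6) = -4(z + 6)(z - 4).
Expand and collect terms: -4z^2 - 16z + 68 = 0.
By the quadratic formula, z = (16 +/- sqrt(1344)) / -8, so z ~= -6.5826 or z ~= 2.5826.
Neither value makes a denominator zero (z != -6, z != 4), so both are valid.

z = -6.5826 or z = 2.5826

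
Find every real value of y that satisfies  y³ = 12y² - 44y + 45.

Rearrange: y³ - 12y² + 44y - 45 = 0.
Possible rational roots are divisors of -45. Testing y = 5 gives 0, so (y - 5) is a factor.
Divide: y³ - 12y² + 44y - 45 = (y - 5)(y² - 7y + 9).
Apply the quadratic formula to y² - 7y + 9 = 0: y = (7 ± √13)/2, i.e. y ≈ 5.3028 or y ≈ 1.6972.

y = 1.6972 or y = 5 or y = 5.3028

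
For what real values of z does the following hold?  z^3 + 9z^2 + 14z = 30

z = -5.1623 or z = -5 or z = 1.1623

Rearrange: z^3 + 9z^2 + 14z - 30 = 0.
Possible rational roots are divisors of -30. Testing z = -5 gives 0, so (z + 5) is a factor.
Divide: z^3 + 9z^2 + 14z - 30 = (z + 5)(z^2 + 4z - 6).
Apply the quadratic formula to z^2 + 4z - 6 = 0: z = (-4 +/- sqrt(40))/2, i.e. z ~= 1.1623 or z ~= -5.1623.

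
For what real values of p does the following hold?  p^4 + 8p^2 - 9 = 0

p = -1 or p = 1

Let u = p^2. The equation becomes u^2 + 8u - 9 = 0.
Factor: (u + 9)(u - 1) = 0, so u = -9 or u = 1.
p^2 = -9 < 0 has no real solution.
p^2 = 1 gives p = +/-1.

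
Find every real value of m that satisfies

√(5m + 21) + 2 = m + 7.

m = -4 or m = -1

Isolate the radical: √(5m + 21) = m + 5.
Square both sides: 5m + 21 = (m + 5)².
Expand and rearrange: m² + 5m + 4 = 0.
Solving gives m = -1 or m = -4.
Check each candidate in the original equation:
  m = -1: √(16) = 4, while m + 5 = 4 — valid.
  m = -4: √(1) = 1, while m + 5 = 1 — valid.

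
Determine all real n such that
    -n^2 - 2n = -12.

Rearrange to standard form: -n^2 - 2n + 12 = 0.
Discriminant: (-2)^2 - 4*(-1)*12 = 52.
Quadratic formula: n = (2 +/- sqrt(52)) / (-2).
So n = -sqrt(13) - 1 ~= -4.6056 or n = -1 + sqrt(13) ~= 2.6056.

n = -4.6056 or n = 2.6056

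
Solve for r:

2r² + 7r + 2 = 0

Discriminant: (7)² − 4·2·2 = 33.
Quadratic formula: r = (-7 ± √33) / 4.
So r = -7/4 + √(33)/4 ≈ -0.3139 or r = -7/4 - √(33)/4 ≈ -3.1861.

r = -3.1861 or r = -0.3139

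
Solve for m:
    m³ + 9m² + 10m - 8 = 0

m = -7.5311 or m = -2 or m = 0.5311

Possible rational roots are divisors of -8. Testing m = -2 gives 0, so (m + 2) is a factor.
Divide: m³ + 9m² + 10m - 8 = (m + 2)(m² + 7m - 4).
Apply the quadratic formula to m² + 7m - 4 = 0: m = (-7 ± √65)/2, i.e. m ≈ 0.5311 or m ≈ -7.5311.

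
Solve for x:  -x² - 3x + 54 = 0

x = -9 or x = 6

Factor: -1(x - 6)(x + 9) = 0.
So x = 6 or x = -9.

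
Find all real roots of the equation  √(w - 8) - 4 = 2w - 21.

w = 9

Isolate the radical: √(w - 8) = 2w - 17.
Square both sides: w - 8 = (2w - 17)².
Expand and rearrange: 4w² - 69w + 297 = 0.
Solving gives w = 9 or w = 8.25.
Check each candidate in the original equation:
  w = 9: √(1) = 1, while 2w - 17 = 1 — valid.
  w = 8.25: √(0.25) = 0.5, while 2w - 17 = -0.5 — extraneous.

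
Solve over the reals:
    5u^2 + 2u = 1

Rearrange to standard form: 5u^2 + 2u - 1 = 0.
Discriminant: (2)^2 - 4*5*(-1) = 24.
Quadratic formula: u = (-2 +/- sqrt(24)) / 10.
So u = -1/5 + sqrt(6)/5 ~= 0.2899 or u = -sqrt(6)/5 - 1/5 ~= -0.6899.

u = -0.6899 or u = 0.2899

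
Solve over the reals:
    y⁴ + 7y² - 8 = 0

Let u = y². The equation becomes u² + 7u - 8 = 0.
Factor: (u + 8)(u - 1) = 0, so u = -8 or u = 1.
y² = -8 < 0 has no real solution.
y² = 1 gives y = ±1.

y = -1 or y = 1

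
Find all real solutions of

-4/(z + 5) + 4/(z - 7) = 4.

Multiply both sides by (z + 5)(z - 7):
-4(z - 7) + 4(z + 5) = 4(z + 5)(z - 7).
Expand and collect terms: 4z² - 8z - 188 = 0.
By the quadratic formula, z = (8 ± √3072) / 8, so z ≈ 7.9282 or z ≈ -5.9282.
Neither value makes a denominator zero (z ≠ -5, z ≠ 7), so both are valid.

z = -5.9282 or z = 7.9282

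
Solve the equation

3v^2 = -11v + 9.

v = -4.3555 or v = 0.6888

Rearrange to standard form: 3v^2 + 11v - 9 = 0.
Discriminant: (11)^2 - 4*3*(-9) = 229.
Quadratic formula: v = (-11 +/- sqrt(229)) / 6.
So v = -11/6 + sqrt(229)/6 ~= 0.6888 or v = -sqrt(229)/6 - 11/6 ~= -4.3555.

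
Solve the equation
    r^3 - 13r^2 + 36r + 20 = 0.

Possible rational roots are divisors of 20. Testing r = 5 gives 0, so (r - 5) is a factor.
Divide: r^3 - 13r^2 + 36r + 20 = (r - 5)(r^2 - 8r - 4).
Apply the quadratic formula to r^2 - 8r - 4 = 0: r = (8 +/- sqrt(80))/2, i.e. r ~= 8.4721 or r ~= -0.4721.

r = -0.4721 or r = 5 or r = 8.4721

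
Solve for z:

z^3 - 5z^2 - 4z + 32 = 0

z = -2.3723 or z = 3.3723 or z = 4

Possible rational roots are divisors of 32. Testing z = 4 gives 0, so (z - 4) is a factor.
Divide: z^3 - 5z^2 - 4z + 32 = (z - 4)(z^2 - z - 8).
Apply the quadratic formula to z^2 - z - 8 = 0: z = (1 +/- sqrt(33))/2, i.e. z ~= 3.3723 or z ~= -2.3723.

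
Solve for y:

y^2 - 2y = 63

y = -7 or y = 9

Bring every term to one side: y^2 - 2y - 63 = 0.
Factor: (y + 7)(y - 9) = 0.
So y = -7 or y = 9.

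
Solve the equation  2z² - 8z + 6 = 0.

z = 1 or z = 3

Factor: 2(z - 3)(z - 1) = 0.
So z = 3 or z = 1.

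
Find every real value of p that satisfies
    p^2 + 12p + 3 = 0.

p = -11.7446 or p = -0.2554

Discriminant: (12)^2 - 4*1*3 = 132.
Quadratic formula: p = (-12 +/- sqrt(132)) / 2.
So p = -6 + sqrt(33) ~= -0.2554 or p = -6 - sqrt(33) ~= -11.7446.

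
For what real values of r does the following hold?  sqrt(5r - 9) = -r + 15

r = 9

Square both sides: 5r - 9 = (-r + 15)^2.
Expand and rearrange: r^2 - 35r + 234 = 0.
Solving gives r = 26 or r = 9.
Check each candidate in the original equation:
  r = 26: sqrt(121) = 11, while -r + 15 = -11 — extraneous.
  r = 9: sqrt(36) = 6, while -r + 15 = 6 — valid.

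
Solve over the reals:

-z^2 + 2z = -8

Bring every term to one side: -z^2 + 2z + 8 = 0.
Factor: -1(z - 4)(z + 2) = 0.
So z = 4 or z = -2.

z = -2 or z = 4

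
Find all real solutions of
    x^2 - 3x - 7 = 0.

Discriminant: (-3)^2 - 4*1*(-7) = 37.
Quadratic formula: x = (3 +/- sqrt(37)) / 2.
So x = 3/2 + sqrt(37)/2 ~= 4.5414 or x = 3/2 - sqrt(37)/2 ~= -1.5414.

x = -1.5414 or x = 4.5414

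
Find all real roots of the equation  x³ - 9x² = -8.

x = -0.899 or x = 1 or x = 8.899

Rearrange: x³ - 9x² + 8 = 0.
Possible rational roots are divisors of 8. Testing x = 1 gives 0, so (x - 1) is a factor.
Divide: x³ - 9x² + 8 = (x - 1)(x² - 8x - 8).
Apply the quadratic formula to x² - 8x - 8 = 0: x = (8 ± √96)/2, i.e. x ≈ 8.899 or x ≈ -0.899.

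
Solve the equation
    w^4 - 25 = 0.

w = -2.2361 or w = 2.2361

Let u = w^2. The equation becomes u^2 - 25 = 0.
Factor: (u - 5)(u + 5) = 0, so u = 5 or u = -5.
w^2 = 5 gives w = +/-sqrt(5) ~= +/-2.2361.
w^2 = -5 < 0 has no real solution.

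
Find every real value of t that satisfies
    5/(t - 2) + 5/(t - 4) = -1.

Multiply both sides by (t - 2)(t - 4):
5(t - 4) + 5(t - 2) = -(t - 2)(t - 4).
Expand and collect terms: -t² - 4t + 22 = 0.
By the quadratic formula, t = (4 ± √104) / -2, so t ≈ -7.099 or t ≈ 3.099.
Neither value makes a denominator zero (t ≠ 2, t ≠ 4), so both are valid.

t = -7.099 or t = 3.099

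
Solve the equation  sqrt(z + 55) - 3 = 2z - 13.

z = 9

Isolate the radical: sqrt(z + 55) = 2z - 10.
Square both sides: z + 55 = (2z - 10)^2.
Expand and rearrange: 4z^2 - 41z + 45 = 0.
Solving gives z = 9 or z = 1.25.
Check each candidate in the original equation:
  z = 9: sqrt(64) = 8, while 2z - 10 = 8 — valid.
  z = 1.25: sqrt(56.25) = 7.5, while 2z - 10 = -7.5 — extraneous.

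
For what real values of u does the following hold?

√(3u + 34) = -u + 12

u = 5

Square both sides: 3u + 34 = (-u + 12)².
Expand and rearrange: u² - 27u + 110 = 0.
Solving gives u = 22 or u = 5.
Check each candidate in the original equation:
  u = 22: √(100) = 10, while -u + 12 = -10 — extraneous.
  u = 5: √(49) = 7, while -u + 12 = 7 — valid.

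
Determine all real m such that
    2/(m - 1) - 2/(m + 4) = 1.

m = -5.5311 or m = 2.5311

Multiply both sides by (m - 1)(m + 4):
2(m + 4) - 2(m - 1) = (m - 1)(m + 4).
Expand and collect terms: m^2 + 3m - 14 = 0.
By the quadratic formula, m = (-3 +/- sqrt(65)) / 2, so m ~= 2.5311 or m ~= -5.5311.
Neither value makes a denominator zero (m != 1, m != -4), so both are valid.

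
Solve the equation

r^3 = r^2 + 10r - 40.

Rearrange: r^3 - r^2 - 10r + 40 = 0.
Possible rational roots are divisors of 40. Testing r = -4 gives 0, so (r + 4) is a factor.
Divide: r^3 - r^2 - 10r + 40 = (r + 4)(r^2 - 5r + 10).
The quadratic r^2 - 5r + 10 has discriminant -15 < 0, so no further real roots.

r = -4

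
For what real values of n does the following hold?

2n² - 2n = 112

n = -7 or n = 8

Bring every term to one side: 2n² - 2n - 112 = 0.
Factor: 2(n + 7)(n - 8) = 0.
So n = -7 or n = 8.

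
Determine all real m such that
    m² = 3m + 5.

Rearrange to standard form: m² - 3m - 5 = 0.
Discriminant: (-3)² − 4·1·(-5) = 29.
Quadratic formula: m = (3 ± √29) / 2.
So m = 3/2 + √(29)/2 ≈ 4.1926 or m = 3/2 - √(29)/2 ≈ -1.1926.

m = -1.1926 or m = 4.1926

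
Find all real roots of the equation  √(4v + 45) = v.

Square both sides: 4v + 45 = (v)².
Expand and rearrange: v² - 4v - 45 = 0.
Solving gives v = 9 or v = -5.
Check each candidate in the original equation:
  v = 9: √(81) = 9, while v = 9 — valid.
  v = -5: √(25) = 5, while v = -5 — extraneous.

v = 9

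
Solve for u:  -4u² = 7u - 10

Rearrange to standard form: -4u² - 7u + 10 = 0.
Discriminant: (-7)² − 4·(-4)·10 = 209.
Quadratic formula: u = (7 ± √209) / (-8).
So u = -√(209)/8 - 7/8 ≈ -2.6821 or u = -7/8 + √(209)/8 ≈ 0.9321.

u = -2.6821 or u = 0.9321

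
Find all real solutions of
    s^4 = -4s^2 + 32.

Let u = s^2. The equation becomes u^2 + 4u - 32 = 0.
Factor: (u + 8)(u - 4) = 0, so u = -8 or u = 4.
s^2 = -8 < 0 has no real solution.
s^2 = 4 gives s = +/-2.

s = -2 or s = 2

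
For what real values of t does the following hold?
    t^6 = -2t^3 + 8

t = -1.5874 or t = 1.2599

Let u = t^3. The equation becomes u^2 + 2u - 8 = 0.
Factor: (u - 2)(u + 4) = 0, so u = 2 or u = -4.
t^3 = 2 gives t = (2)^(1/3) ~= 1.2599.
t^3 = -4 gives t = -(4)^(1/3) ~= -1.5874.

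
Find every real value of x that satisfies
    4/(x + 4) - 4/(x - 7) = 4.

Multiply both sides by (x + 4)(x - 7):
4(x - 7) - 4(x + 4) = 4(x + 4)(x - 7).
Expand and collect terms: 4x^2 - 12x - 68 = 0.
By the quadratic formula, x = (12 +/- sqrt(1232)) / 8, so x ~= 5.8875 or x ~= -2.8875.
Neither value makes a denominator zero (x != -4, x != 7), so both are valid.

x = -2.8875 or x = 5.8875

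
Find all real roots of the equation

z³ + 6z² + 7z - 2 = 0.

Possible rational roots are divisors of -2. Testing z = -2 gives 0, so (z + 2) is a factor.
Divide: z³ + 6z² + 7z - 2 = (z + 2)(z² + 4z - 1).
Apply the quadratic formula to z² + 4z - 1 = 0: z = (-4 ± √20)/2, i.e. z ≈ 0.2361 or z ≈ -4.2361.

z = -4.2361 or z = -2 or z = 0.2361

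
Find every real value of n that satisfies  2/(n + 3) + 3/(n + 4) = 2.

Multiply both sides by (n + 3)(n + 4):
2(n + 4) + 3(n + 3) = 2(n + 3)(n + 4).
Expand and collect terms: 2n^2 + 9n + 7 = 0.
Factor or apply the quadratic formula: n = -1 or n = -3.5.
Neither value makes a denominator zero (n != -3, n != -4), so both are valid.

n = -3.5 or n = -1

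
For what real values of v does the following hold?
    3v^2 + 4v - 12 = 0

v = -2.7749 or v = 1.4415

Discriminant: (4)^2 - 4*3*(-12) = 160.
Quadratic formula: v = (-4 +/- sqrt(160)) / 6.
So v = -2/3 + 2*sqrt(10)/3 ~= 1.4415 or v = -2*sqrt(10)/3 - 2/3 ~= -2.7749.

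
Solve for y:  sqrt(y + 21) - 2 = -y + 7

Isolate the radical: sqrt(y + 21) = -y + 9.
Square both sides: y + 21 = (-y + 9)^2.
Expand and rearrange: y^2 - 19y + 60 = 0.
Solving gives y = 15 or y = 4.
Check each candidate in the original equation:
  y = 15: sqrt(36) = 6, while -y + 9 = -6 — extraneous.
  y = 4: sqrt(25) = 5, while -y + 9 = 5 — valid.

y = 4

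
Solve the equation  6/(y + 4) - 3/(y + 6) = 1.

y = -7 or y = 0

Multiply both sides by (y + 4)(y + 6):
6(y + 6) - 3(y + 4) = (y + 4)(y + 6).
Expand and collect terms: y^2 + 7y = 0.
Factor or apply the quadratic formula: y = 0 or y = -7.
Neither value makes a denominator zero (y != -4, y != -6), so both are valid.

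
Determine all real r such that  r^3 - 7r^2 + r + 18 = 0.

Possible rational roots are divisors of 18. Testing r = 2 gives 0, so (r - 2) is a factor.
Divide: r^3 - 7r^2 + r + 18 = (r - 2)(r^2 - 5r - 9).
Apply the quadratic formula to r^2 - 5r - 9 = 0: r = (5 +/- sqrt(61))/2, i.e. r ~= 6.4051 or r ~= -1.4051.

r = -1.4051 or r = 2 or r = 6.4051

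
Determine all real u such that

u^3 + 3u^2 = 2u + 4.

u = -3.2361 or u = -1 or u = 1.2361

Rearrange: u^3 + 3u^2 - 2u - 4 = 0.
Possible rational roots are divisors of -4. Testing u = -1 gives 0, so (u + 1) is a factor.
Divide: u^3 + 3u^2 - 2u - 4 = (u + 1)(u^2 + 2u - 4).
Apply the quadratic formula to u^2 + 2u - 4 = 0: u = (-2 +/- sqrt(20))/2, i.e. u ~= 1.2361 or u ~= -3.2361.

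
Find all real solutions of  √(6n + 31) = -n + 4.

n = -1

Square both sides: 6n + 31 = (-n + 4)².
Expand and rearrange: n² - 14n - 15 = 0.
Solving gives n = 15 or n = -1.
Check each candidate in the original equation:
  n = 15: √(121) = 11, while -n + 4 = -11 — extraneous.
  n = -1: √(25) = 5, while -n + 4 = 5 — valid.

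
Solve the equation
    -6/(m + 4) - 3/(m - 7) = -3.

m = -2.1962 or m = 8.1962

Multiply both sides by (m + 4)(m - 7):
-6(m - 7) - 3(m + 4) = -3(m + 4)(m - 7).
Expand and collect terms: -3m² + 18m + 54 = 0.
By the quadratic formula, m = (-18 ± √972) / -6, so m ≈ -2.1962 or m ≈ 8.1962.
Neither value makes a denominator zero (m ≠ -4, m ≠ 7), so both are valid.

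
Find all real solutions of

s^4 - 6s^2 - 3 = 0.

Let u = s^2. The equation becomes u^2 - 6u - 3 = 0.
By the quadratic formula, u = 3 + 2*sqrt(3) or u = 3 - 2*sqrt(3).
s^2 = 3 + 2*sqrt(3) gives s = +/-sqrt(3 + 2*sqrt(3)) ~= +/-2.5425.
s^2 = 3 - 2*sqrt(3) < 0 has no real solution.

s = -2.5425 or s = 2.5425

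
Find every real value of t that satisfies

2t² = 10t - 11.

Rearrange to standard form: 2t² - 10t + 11 = 0.
Discriminant: (-10)² − 4·2·11 = 12.
Quadratic formula: t = (10 ± √12) / 4.
So t = √(3)/2 + 5/2 ≈ 3.366 or t = 5/2 - √(3)/2 ≈ 1.634.

t = 1.634 or t = 3.366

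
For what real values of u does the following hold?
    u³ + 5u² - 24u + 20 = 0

Possible rational roots are divisors of 20. Testing u = 2 gives 0, so (u - 2) is a factor.
Divide: u³ + 5u² - 24u + 20 = (u - 2)(u² + 7u - 10).
Apply the quadratic formula to u² + 7u - 10 = 0: u = (-7 ± √89)/2, i.e. u ≈ 1.217 or u ≈ -8.217.

u = -8.217 or u = 1.217 or u = 2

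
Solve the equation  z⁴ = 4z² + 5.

Let u = z². The equation becomes u² - 4u - 5 = 0.
Factor: (u - 5)(u + 1) = 0, so u = 5 or u = -1.
z² = 5 gives z = ±√(5) ≈ ±2.2361.
z² = -1 < 0 has no real solution.

z = -2.2361 or z = 2.2361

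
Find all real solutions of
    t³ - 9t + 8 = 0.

Possible rational roots are divisors of 8. Testing t = 1 gives 0, so (t - 1) is a factor.
Divide: t³ - 9t + 8 = (t - 1)(t² + t - 8).
Apply the quadratic formula to t² + t - 8 = 0: t = (-1 ± √33)/2, i.e. t ≈ 2.3723 or t ≈ -3.3723.

t = -3.3723 or t = 1 or t = 2.3723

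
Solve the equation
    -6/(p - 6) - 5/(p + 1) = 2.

Multiply both sides by (p - 6)(p + 1):
-6(p + 1) - 5(p - 6) = 2(p - 6)(p + 1).
Expand and collect terms: 2p² + p - 36 = 0.
Factor or apply the quadratic formula: p = 4 or p = -4.5.
Neither value makes a denominator zero (p ≠ 6, p ≠ -1), so both are valid.

p = -4.5 or p = 4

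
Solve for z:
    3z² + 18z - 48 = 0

Factor: 3(z + 8)(z - 2) = 0.
So z = -8 or z = 2.

z = -8 or z = 2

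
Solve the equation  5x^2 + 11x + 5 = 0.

Discriminant: (11)^2 - 4*5*5 = 21.
Quadratic formula: x = (-11 +/- sqrt(21)) / 10.
So x = -11/10 + sqrt(21)/10 ~= -0.6417 or x = -11/10 - sqrt(21)/10 ~= -1.5583.

x = -1.5583 or x = -0.6417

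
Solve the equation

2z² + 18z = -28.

Bring every term to one side: 2z² + 18z + 28 = 0.
Factor: 2(z + 2)(z + 7) = 0.
So z = -2 or z = -7.

z = -7 or z = -2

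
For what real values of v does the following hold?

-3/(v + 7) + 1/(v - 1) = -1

Multiply both sides by (v + 7)(v - 1):
-3(v - 1) + (v + 7) = -(v + 7)(v - 1).
Expand and collect terms: -v^2 - 4v - 3 = 0.
Factor or apply the quadratic formula: v = -3 or v = -1.
Neither value makes a denominator zero (v != -7, v != 1), so both are valid.

v = -3 or v = -1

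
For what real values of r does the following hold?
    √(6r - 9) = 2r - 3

Square both sides: 6r - 9 = (2r - 3)².
Expand and rearrange: 4r² - 18r + 18 = 0.
Solving gives r = 3 or r = 1.5.
Check each candidate in the original equation:
  r = 3: √(9) = 3, while 2r - 3 = 3 — valid.
  r = 1.5: √(0) = 0, while 2r - 3 = 0 — valid.

r = 1.5 or r = 3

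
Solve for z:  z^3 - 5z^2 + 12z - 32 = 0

z = 4

Possible rational roots are divisors of -32. Testing z = 4 gives 0, so (z - 4) is a factor.
Divide: z^3 - 5z^2 + 12z - 32 = (z - 4)(z^2 - z + 8).
The quadratic z^2 - z + 8 has discriminant -31 < 0, so no further real roots.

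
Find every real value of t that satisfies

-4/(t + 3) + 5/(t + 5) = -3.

t = -6.1736 or t = -2.1597

Multiply both sides by (t + 3)(t + 5):
-4(t + 5) + 5(t + 3) = -3(t + 3)(t + 5).
Expand and collect terms: -3t^2 - 25t - 40 = 0.
By the quadratic formula, t = (25 +/- sqrt(145)) / -6, so t ~= -6.1736 or t ~= -2.1597.
Neither value makes a denominator zero (t != -3, t != -5), so both are valid.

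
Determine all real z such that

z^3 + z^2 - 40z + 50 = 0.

z = -7.3589 or z = 1.3589 or z = 5

Possible rational roots are divisors of 50. Testing z = 5 gives 0, so (z - 5) is a factor.
Divide: z^3 + z^2 - 40z + 50 = (z - 5)(z^2 + 6z - 10).
Apply the quadratic formula to z^2 + 6z - 10 = 0: z = (-6 +/- sqrt(76))/2, i.e. z ~= 1.3589 or z ~= -7.3589.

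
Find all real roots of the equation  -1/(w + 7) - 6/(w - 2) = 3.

w = -7.4231 or w = 0.0898

Multiply both sides by (w + 7)(w - 2):
-(w - 2) - 6(w + 7) = 3(w + 7)(w - 2).
Expand and collect terms: 3w² + 22w - 2 = 0.
By the quadratic formula, w = (-22 ± √508) / 6, so w ≈ 0.0898 or w ≈ -7.4231.
Neither value makes a denominator zero (w ≠ -7, w ≠ 2), so both are valid.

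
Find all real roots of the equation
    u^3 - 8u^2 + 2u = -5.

u = -0.6533 or u = 1 or u = 7.6533

Rearrange: u^3 - 8u^2 + 2u + 5 = 0.
Possible rational roots are divisors of 5. Testing u = 1 gives 0, so (u - 1) is a factor.
Divide: u^3 - 8u^2 + 2u + 5 = (u - 1)(u^2 - 7u - 5).
Apply the quadratic formula to u^2 - 7u - 5 = 0: u = (7 +/- sqrt(69))/2, i.e. u ~= 7.6533 or u ~= -0.6533.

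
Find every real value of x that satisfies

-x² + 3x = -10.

Bring every term to one side: -x² + 3x + 10 = 0.
Factor: -1(x + 2)(x - 5) = 0.
So x = -2 or x = 5.

x = -2 or x = 5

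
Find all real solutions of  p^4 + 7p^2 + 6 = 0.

No real solutions.

Let u = p^2. The equation becomes u^2 + 7u + 6 = 0.
Factor: (u + 1)(u + 6) = 0, so u = -1 or u = -6.
p^2 = -1 < 0 has no real solution.
p^2 = -6 < 0 has no real solution.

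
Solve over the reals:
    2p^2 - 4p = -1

Rearrange to standard form: 2p^2 - 4p + 1 = 0.
Discriminant: (-4)^2 - 4*2*1 = 8.
Quadratic formula: p = (4 +/- sqrt(8)) / 4.
So p = sqrt(2)/2 + 1 ~= 1.7071 or p = 1 - sqrt(2)/2 ~= 0.2929.

p = 0.2929 or p = 1.7071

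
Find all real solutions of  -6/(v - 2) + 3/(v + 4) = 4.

v = -2.9212 or v = 0.1712

Multiply both sides by (v - 2)(v + 4):
-6(v + 4) + 3(v - 2) = 4(v - 2)(v + 4).
Expand and collect terms: 4v^2 + 11v - 2 = 0.
By the quadratic formula, v = (-11 +/- sqrt(153)) / 8, so v ~= 0.1712 or v ~= -2.9212.
Neither value makes a denominator zero (v != 2, v != -4), so both are valid.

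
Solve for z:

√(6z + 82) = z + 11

z = -3

Square both sides: 6z + 82 = (z + 11)².
Expand and rearrange: z² + 16z + 39 = 0.
Solving gives z = -3 or z = -13.
Check each candidate in the original equation:
  z = -3: √(64) = 8, while z + 11 = 8 — valid.
  z = -13: √(4) = 2, while z + 11 = -2 — extraneous.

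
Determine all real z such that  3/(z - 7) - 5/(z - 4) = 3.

z = 2.6445 or z = 7.6888

Multiply both sides by (z - 7)(z - 4):
3(z - 4) - 5(z - 7) = 3(z - 7)(z - 4).
Expand and collect terms: 3z^2 - 31z + 61 = 0.
By the quadratic formula, z = (31 +/- sqrt(229)) / 6, so z ~= 7.6888 or z ~= 2.6445.
Neither value makes a denominator zero (z != 7, z != 4), so both are valid.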